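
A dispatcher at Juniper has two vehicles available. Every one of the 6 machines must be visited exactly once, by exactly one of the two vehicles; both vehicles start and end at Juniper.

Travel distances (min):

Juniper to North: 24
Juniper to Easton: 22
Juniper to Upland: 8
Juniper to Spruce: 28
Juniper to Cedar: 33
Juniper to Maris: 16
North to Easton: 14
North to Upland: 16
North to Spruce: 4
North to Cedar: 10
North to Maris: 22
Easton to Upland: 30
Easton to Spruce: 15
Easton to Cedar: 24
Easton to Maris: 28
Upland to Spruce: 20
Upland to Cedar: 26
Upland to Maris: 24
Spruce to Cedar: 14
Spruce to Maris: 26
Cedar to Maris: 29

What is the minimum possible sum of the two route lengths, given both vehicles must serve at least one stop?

112 min — the smallest possible combined total.

Check every non-empty split of the stops between the two vehicles; for each half take its own optimal tour:
  {North} + {Easton, Upland, Spruce, Cedar, Maris}: 48 + 107 = 155
  {Easton} + {North, Upland, Spruce, Cedar, Maris}: 44 + 87 = 131
  {North, Easton} + {Upland, Spruce, Cedar, Maris}: 60 + 87 = 147
  {Upland} + {North, Easton, Spruce, Cedar, Maris}: 16 + 96 = 112
  {North, Upland} + {Easton, Spruce, Cedar, Maris}: 48 + 96 = 144
  {Easton, Upland} + {North, Spruce, Cedar, Maris}: 60 + 87 = 147
  … (31 splits in total)
Best: vehicle 1 Juniper → Upland → Juniper = 16; vehicle 2 Juniper → Easton → Spruce → North → Cedar → Maris → Juniper = 96; combined 112.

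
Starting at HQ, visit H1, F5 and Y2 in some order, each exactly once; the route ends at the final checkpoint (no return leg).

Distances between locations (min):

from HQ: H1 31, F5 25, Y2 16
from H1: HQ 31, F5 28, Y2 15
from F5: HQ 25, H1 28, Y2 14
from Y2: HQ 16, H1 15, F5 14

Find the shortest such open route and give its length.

There are 3! = 6 possible orderings.
HQ→H1→F5→Y2: 31+28+14 = 73
HQ→H1→Y2→F5: 31+15+14 = 60
HQ→F5→H1→Y2: 25+28+15 = 68
HQ→F5→Y2→H1: 25+14+15 = 54
HQ→Y2→H1→F5: 16+15+28 = 59
HQ→Y2→F5→H1: 16+14+28 = 58
The minimum is 54.
One shortest path: HQ → F5 → Y2 → H1.

Shortest open route: 54 min.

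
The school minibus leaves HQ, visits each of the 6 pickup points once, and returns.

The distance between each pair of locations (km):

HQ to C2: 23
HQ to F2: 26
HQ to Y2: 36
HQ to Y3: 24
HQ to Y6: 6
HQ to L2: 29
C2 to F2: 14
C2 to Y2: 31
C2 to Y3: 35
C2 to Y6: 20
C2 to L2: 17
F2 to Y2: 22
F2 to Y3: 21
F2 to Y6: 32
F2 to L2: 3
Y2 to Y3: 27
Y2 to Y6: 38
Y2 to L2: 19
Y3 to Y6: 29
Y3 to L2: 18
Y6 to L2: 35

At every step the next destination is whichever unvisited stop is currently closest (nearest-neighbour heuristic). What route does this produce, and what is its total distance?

Total distance 124 km via the nearest-neighbour route HQ → Y6 → C2 → F2 → L2 → Y3 → Y2 → HQ.

HQ → [Y6:6 / C2:23 / Y3:24 / F2:26 / L2:29 / Y2:36] → Y6 (6)
Y6 → [C2:20 / Y3:29 / F2:32 / L2:35 / Y2:38] → C2 (20)
C2 → [F2:14 / L2:17 / Y2:31 / Y3:35] → F2 (14)
F2 → [L2:3 / Y3:21 / Y2:22] → L2 (3)
L2 → [Y3:18 / Y2:19] → Y3 (18)
Y3 → [Y2:27] → Y2 (27)
Return Y2→HQ: 36.
Total = 6 + 20 + 14 + 3 + 18 + 27 + 36 = 124.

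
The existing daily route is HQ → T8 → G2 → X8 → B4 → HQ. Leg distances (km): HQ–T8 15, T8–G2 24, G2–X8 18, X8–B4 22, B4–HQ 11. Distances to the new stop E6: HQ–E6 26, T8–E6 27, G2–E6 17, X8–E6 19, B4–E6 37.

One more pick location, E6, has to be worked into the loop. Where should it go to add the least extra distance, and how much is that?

Minimum extra distance: 18 km, inserting E6 between G2 and X8.

Insertion cost between consecutive stops i–j is d(i,E6) + d(E6,j) − d(i,j):
  between HQ and T8: 26 + 27 − 15 = 38
  between T8 and G2: 27 + 17 − 24 = 20
  between G2 and X8: 17 + 19 − 18 = 18
  between X8 and B4: 19 + 37 − 22 = 34
  between B4 and HQ: 37 + 26 − 11 = 52
Cheapest insertion is between G2 and X8, adding 18.
New total = 90 + 18 = 108.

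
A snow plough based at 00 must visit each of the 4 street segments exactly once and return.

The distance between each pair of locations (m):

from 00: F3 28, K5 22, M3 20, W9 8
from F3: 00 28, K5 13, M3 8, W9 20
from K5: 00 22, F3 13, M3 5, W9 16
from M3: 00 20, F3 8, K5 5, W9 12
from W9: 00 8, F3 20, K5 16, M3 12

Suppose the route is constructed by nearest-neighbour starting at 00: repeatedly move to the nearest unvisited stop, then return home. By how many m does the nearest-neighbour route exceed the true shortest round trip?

00: W9=8, M3=20, K5=22, F3=28 ⇒ W9
W9: M3=12, K5=16, F3=20 ⇒ M3
M3: K5=5, F3=8 ⇒ K5
K5: F3=13 ⇒ F3
NN route 00 → W9 → M3 → K5 → F3 → 00 costs 66.
Optimal: 00 → K5 → F3 → M3 → W9 → 00 costs 63 (by enumerating all 12 distinct tours).
Excess = 66 − 63 = 3.

The nearest-neighbour route is 3 m longer than optimal.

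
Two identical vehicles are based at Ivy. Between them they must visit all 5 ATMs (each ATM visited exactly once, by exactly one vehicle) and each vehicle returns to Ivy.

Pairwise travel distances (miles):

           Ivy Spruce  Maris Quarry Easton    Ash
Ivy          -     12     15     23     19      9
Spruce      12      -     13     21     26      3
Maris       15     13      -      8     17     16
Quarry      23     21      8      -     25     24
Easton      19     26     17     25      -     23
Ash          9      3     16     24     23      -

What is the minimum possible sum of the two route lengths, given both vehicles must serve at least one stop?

Try each way of splitting the stops between the two vehicles (each non-empty) and, for each split, find the best tour for each vehicle:
  {Spruce} + {Maris, Quarry, Easton, Ash}: 24 + 77 = 101
  {Maris} + {Spruce, Quarry, Easton, Ash}: 30 + 77 = 107
  {Spruce, Maris} + {Quarry, Easton, Ash}: 40 + 77 = 117
  {Quarry} + {Spruce, Maris, Easton, Ash}: 46 + 61 = 107
  {Spruce, Quarry} + {Maris, Easton, Ash}: 56 + 61 = 117
  {Maris, Quarry} + {Spruce, Easton, Ash}: 46 + 57 = 103
  … (15 splits in total)
  {Maris, Quarry, Easton} + {Spruce, Ash}: 67 + 24 = 91  ← best
Best: vehicle 1 Ivy → Maris → Quarry → Easton → Ivy = 67; vehicle 2 Ivy → Spruce → Ash → Ivy = 24; combined 91.

Minimum combined distance: 91 miles.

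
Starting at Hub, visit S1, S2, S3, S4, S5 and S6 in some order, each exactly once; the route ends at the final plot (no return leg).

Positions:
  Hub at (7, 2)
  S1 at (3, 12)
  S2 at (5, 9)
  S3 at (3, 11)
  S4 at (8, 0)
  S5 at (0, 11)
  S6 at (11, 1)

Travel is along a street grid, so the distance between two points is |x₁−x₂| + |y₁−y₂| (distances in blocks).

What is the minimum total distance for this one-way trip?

Minimum one-way distance = 30 blocks.

There are 6! = 720 possible orderings.
Hub→S1→S2→S3→S4→S5→S6: 14+5+4+16+19+21 = 79
Hub→S1→S2→S3→S4→S6→S5: 14+5+4+16+4+21 = 64
Hub→S1→S2→S3→S5→S4→S6: 14+5+4+3+19+4 = 49
Hub→S1→S2→S3→S5→S6→S4: 14+5+4+3+21+4 = 51
Hub→S1→S2→S3→S6→S4→S5: 14+5+4+18+4+19 = 64
Hub→S1→S2→S3→S6→S5→S4: 14+5+4+18+21+19 = 81
Hub→S1→S2→S4→S3→S5→S6: 14+5+12+16+3+21 = 71
Hub→S1→S2→S4→S3→S6→S5: 14+5+12+16+18+21 = 86
… (712 more)
Hub→S4→S6→S2→S1→S3→S5: 3+4+14+5+1+3 = 30  ← best
The minimum is 30.
One shortest path: Hub → S4 → S6 → S2 → S1 → S3 → S5.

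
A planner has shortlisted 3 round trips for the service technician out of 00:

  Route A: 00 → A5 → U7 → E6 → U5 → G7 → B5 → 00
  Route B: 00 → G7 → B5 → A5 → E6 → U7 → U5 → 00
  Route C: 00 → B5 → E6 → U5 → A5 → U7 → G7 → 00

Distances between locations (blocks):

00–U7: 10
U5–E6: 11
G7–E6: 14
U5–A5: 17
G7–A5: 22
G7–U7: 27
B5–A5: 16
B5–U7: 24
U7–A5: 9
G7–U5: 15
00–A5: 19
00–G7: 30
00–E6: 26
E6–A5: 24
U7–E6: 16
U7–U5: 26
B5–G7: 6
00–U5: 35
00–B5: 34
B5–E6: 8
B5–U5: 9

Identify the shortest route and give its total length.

Route A: 19 + 9 + 16 + 11 + 15 + 6 + 34 = 110
Route B: 30 + 6 + 16 + 24 + 16 + 26 + 35 = 153
Route C: 34 + 8 + 11 + 17 + 9 + 27 + 30 = 136

Shortest is Route A, total 110 blocks.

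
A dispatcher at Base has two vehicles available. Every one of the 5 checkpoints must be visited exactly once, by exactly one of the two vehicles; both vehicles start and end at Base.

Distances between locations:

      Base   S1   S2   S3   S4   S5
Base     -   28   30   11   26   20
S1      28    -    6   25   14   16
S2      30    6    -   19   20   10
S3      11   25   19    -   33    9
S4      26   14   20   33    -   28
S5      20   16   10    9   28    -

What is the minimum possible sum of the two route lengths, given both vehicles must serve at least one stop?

Minimum combined distance: 98.

There are 2^4 − 1 = 15 ways to divide the 5 stops into two non-empty groups. For each, the best each vehicle can do is its own shortest tour through its group:
  {S1} + {S2, S3, S4, S5}: 56 + 76 = 132
  {S2} + {S1, S3, S4, S5}: 60 + 76 = 136
  {S1, S2} + {S3, S4, S5}: 64 + 74 = 138
  {S3} + {S1, S2, S4, S5}: 22 + 76 = 98
  {S1, S3} + {S2, S4, S5}: 64 + 76 = 140
  {S2, S3} + {S1, S4, S5}: 60 + 76 = 136
  … (15 splits in total)
Best: vehicle 1 Base → S3 → Base = 22; vehicle 2 Base → S4 → S1 → S2 → S5 → Base = 76; combined 98.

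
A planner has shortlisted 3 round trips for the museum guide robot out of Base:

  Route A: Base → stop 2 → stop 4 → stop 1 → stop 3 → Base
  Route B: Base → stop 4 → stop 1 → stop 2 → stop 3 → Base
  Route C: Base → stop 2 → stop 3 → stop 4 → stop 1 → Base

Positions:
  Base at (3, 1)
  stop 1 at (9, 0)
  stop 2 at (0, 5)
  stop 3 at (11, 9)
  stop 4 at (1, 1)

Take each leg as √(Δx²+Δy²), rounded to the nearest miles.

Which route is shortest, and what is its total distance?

37 miles — Route A is the shortest.

Route A: 5 + 4 + 8 + 9 + 11 = 37
Route B: 2 + 8 + 10 + 12 + 11 = 43
Route C: 5 + 12 + 13 + 8 + 6 = 44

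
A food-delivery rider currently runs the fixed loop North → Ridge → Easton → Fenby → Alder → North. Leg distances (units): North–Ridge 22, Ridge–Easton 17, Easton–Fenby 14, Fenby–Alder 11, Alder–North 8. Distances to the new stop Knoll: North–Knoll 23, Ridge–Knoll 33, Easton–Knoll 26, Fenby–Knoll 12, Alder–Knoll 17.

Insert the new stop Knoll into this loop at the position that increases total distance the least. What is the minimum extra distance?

Insertion cost between consecutive stops i–j is d(i,Knoll) + d(Knoll,j) − d(i,j):
  between North and Ridge: 23 + 33 − 22 = 34
  between Ridge and Easton: 33 + 26 − 17 = 42
  between Easton and Fenby: 26 + 12 − 14 = 24
  between Fenby and Alder: 12 + 17 − 11 = 18
  between Alder and North: 17 + 23 − 8 = 32
Cheapest insertion is between Fenby and Alder, adding 18.
New total = 72 + 18 = 90.

+18 — insert Knoll between Fenby and Alder.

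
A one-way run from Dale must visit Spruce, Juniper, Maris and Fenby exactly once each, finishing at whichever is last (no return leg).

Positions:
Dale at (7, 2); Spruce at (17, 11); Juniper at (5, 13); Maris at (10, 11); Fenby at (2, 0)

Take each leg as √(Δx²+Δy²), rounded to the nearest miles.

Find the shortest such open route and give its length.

Minimum one-way distance = 30 miles.

There are 4! = 24 possible orderings.
Dale → Spruce → Juniper → Maris → Fenby: 13+12+5+14 = 44
Dale → Spruce → Juniper → Fenby → Maris: 13+12+13+14 = 52
Dale → Spruce → Maris → Juniper → Fenby: 13+7+5+13 = 38
Dale → Spruce → Maris → Fenby → Juniper: 13+7+14+13 = 47
Dale → Spruce → Fenby → Juniper → Maris: 13+19+13+5 = 50
Dale → Spruce → Fenby → Maris → Juniper: 13+19+14+5 = 51
Dale → Juniper → Spruce → Maris → Fenby: 11+12+7+14 = 44
Dale → Juniper → Spruce → Fenby → Maris: 11+12+19+14 = 56
Dale → Juniper → Maris → Spruce → Fenby: 11+5+7+19 = 42
Dale → Juniper → Maris → Fenby → Spruce: 11+5+14+19 = 49
Dale → Juniper → Fenby → Spruce → Maris: 11+13+19+7 = 50
Dale → Juniper → Fenby → Maris → Spruce: 11+13+14+7 = 45
Dale → Maris → Spruce → Juniper → Fenby: 9+7+12+13 = 41
Dale → Maris → Spruce → Fenby → Juniper: 9+7+19+13 = 48
… (10 more)
Dale → Fenby → Juniper → Maris → Spruce: 5+13+5+7 = 30  ← best
The minimum is 30.
One shortest path: Dale → Fenby → Juniper → Maris → Spruce.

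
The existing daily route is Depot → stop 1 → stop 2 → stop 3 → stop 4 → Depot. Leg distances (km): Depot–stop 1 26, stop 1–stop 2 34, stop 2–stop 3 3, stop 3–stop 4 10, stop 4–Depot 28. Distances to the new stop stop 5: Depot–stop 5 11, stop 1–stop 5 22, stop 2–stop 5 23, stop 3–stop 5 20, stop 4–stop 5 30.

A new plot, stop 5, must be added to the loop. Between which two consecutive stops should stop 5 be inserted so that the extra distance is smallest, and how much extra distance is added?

Insertion cost between consecutive stops i–j is d(i,stop 5) + d(stop 5,j) − d(i,j):
  between Depot and stop 1: 11 + 22 − 26 = 7
  between stop 1 and stop 2: 22 + 23 − 34 = 11
  between stop 2 and stop 3: 23 + 20 − 3 = 40
  between stop 3 and stop 4: 20 + 30 − 10 = 40
  between stop 4 and Depot: 30 + 11 − 28 = 13
Cheapest insertion is between Depot and stop 1, adding 7.
New total = 101 + 7 = 108.

Adding 7 km by placing stop 5 on the Depot–stop 1 leg.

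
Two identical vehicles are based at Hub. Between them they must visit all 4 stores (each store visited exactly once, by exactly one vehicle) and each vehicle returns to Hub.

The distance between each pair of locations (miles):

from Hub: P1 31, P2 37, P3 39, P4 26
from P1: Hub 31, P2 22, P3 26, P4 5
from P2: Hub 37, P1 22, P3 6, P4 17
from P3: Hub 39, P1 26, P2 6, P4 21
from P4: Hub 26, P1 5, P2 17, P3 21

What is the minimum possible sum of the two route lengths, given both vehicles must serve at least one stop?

144 miles — the smallest possible combined total.

There are 2^3 − 1 = 7 ways to divide the 4 stops into two non-empty groups. For each, the best each vehicle can do is its own shortest tour through its group:
  {P1} + {P2, P3, P4}: 62 + 88 = 150
  {P2} + {P1, P3, P4}: 74 + 96 = 170
  {P1, P2} + {P3, P4}: 90 + 86 = 176
  {P3} + {P1, P2, P4}: 78 + 90 = 168
  {P1, P3} + {P2, P4}: 96 + 80 = 176
  {P2, P3} + {P1, P4}: 82 + 62 = 144
  … (7 splits in total)
Best: vehicle 1 Hub → P2 → P3 → Hub = 82; vehicle 2 Hub → P1 → P4 → Hub = 62; combined 144.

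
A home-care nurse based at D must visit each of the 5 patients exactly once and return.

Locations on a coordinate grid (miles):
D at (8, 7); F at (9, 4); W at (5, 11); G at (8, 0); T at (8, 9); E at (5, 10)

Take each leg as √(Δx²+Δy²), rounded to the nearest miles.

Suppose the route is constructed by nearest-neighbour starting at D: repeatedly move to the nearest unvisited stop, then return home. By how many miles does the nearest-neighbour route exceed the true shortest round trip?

From D: T=2, F=3, E=4, W=5, G=7 → choose T (2).
From T: E=3, W=4, F=5, G=9 → choose E (3).
From E: W=1, F=7, G=10 → choose W (1).
From W: F=8, G=11 → choose F (8).
From F: G=4 → choose G (4).
NN route D → T → E → W → F → G → D costs 25.
Optimal: D → F → G → W → E → T → D costs 24 (by enumerating all 60 distinct tours).
Excess = 25 − 24 = 1.

1 miles longer than the optimal tour.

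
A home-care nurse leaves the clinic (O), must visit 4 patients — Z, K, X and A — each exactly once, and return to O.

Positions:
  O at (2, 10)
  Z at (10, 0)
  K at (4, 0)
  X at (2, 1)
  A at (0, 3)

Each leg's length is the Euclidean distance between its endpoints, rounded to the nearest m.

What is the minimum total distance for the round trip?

Shortest round trip = 31 m.

There are 12 distinct closed tours to check (reversals are equivalent).
O - Z - K - X - A - O: 13+6+2+3+7 = 31
O - Z - K - A - X - O: 13+6+5+3+9 = 36
O - Z - X - K - A - O: 13+8+2+5+7 = 35
O - Z - X - A - K - O: 13+8+3+5+10 = 39
O - Z - A - K - X - O: 13+10+5+2+9 = 39
O - Z - A - X - K - O: 13+10+3+2+10 = 38
O - K - Z - X - A - O: 10+6+8+3+7 = 34
O - K - Z - A - X - O: 10+6+10+3+9 = 38
O - K - X - Z - A - O: 10+2+8+10+7 = 37
O - K - A - Z - X - O: 10+5+10+8+9 = 42
O - X - Z - K - A - O: 9+8+6+5+7 = 35
O - X - K - Z - A - O: 9+2+6+10+7 = 34
The minimum is 31.
One optimal route: O → Z → K → X → A → O (or its reverse).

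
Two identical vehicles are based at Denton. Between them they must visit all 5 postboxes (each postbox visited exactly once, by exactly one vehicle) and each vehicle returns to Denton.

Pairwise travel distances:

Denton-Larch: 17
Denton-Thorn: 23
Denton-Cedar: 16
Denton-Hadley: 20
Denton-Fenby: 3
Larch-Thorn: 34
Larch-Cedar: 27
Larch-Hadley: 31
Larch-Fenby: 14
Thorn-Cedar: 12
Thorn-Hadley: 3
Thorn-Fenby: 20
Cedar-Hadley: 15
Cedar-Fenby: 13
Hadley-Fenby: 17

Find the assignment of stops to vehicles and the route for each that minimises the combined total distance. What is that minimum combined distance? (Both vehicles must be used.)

85 — the smallest possible combined total.

There are 2^4 − 1 = 15 ways to divide the 5 stops into two non-empty groups. For each, the best each vehicle can do is its own shortest tour through its group:
  {Larch} + {Thorn, Cedar, Hadley, Fenby}: 34 + 51 = 85
  {Thorn} + {Larch, Cedar, Hadley, Fenby}: 46 + 79 = 125
  {Larch, Thorn} + {Cedar, Hadley, Fenby}: 74 + 51 = 125
  {Cedar} + {Larch, Thorn, Hadley, Fenby}: 32 + 74 = 106
  {Larch, Cedar} + {Thorn, Hadley, Fenby}: 60 + 46 = 106
  {Thorn, Cedar} + {Larch, Hadley, Fenby}: 51 + 68 = 119
  … (15 splits in total)
Best: vehicle 1 Denton → Larch → Denton = 34; vehicle 2 Denton → Cedar → Thorn → Hadley → Fenby → Denton = 51; combined 85.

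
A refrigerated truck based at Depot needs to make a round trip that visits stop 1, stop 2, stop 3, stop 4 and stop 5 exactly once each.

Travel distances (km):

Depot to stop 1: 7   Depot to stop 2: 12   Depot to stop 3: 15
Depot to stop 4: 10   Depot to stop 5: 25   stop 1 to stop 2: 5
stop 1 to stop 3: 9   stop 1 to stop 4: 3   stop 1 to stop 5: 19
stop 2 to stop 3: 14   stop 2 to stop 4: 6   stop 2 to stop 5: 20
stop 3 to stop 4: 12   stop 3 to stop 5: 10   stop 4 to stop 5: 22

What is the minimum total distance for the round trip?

61 km — the shortest possible round trip.

There are 60 distinct closed tours to check (reversals are equivalent).
Depot-stop 1-stop 2-stop 3-stop 4-stop 5-Depot: 7+5+14+12+22+25 = 85
Depot-stop 1-stop 2-stop 3-stop 5-stop 4-Depot: 7+5+14+10+22+10 = 68
Depot-stop 1-stop 2-stop 4-stop 3-stop 5-Depot: 7+5+6+12+10+25 = 65
Depot-stop 1-stop 2-stop 4-stop 5-stop 3-Depot: 7+5+6+22+10+15 = 65
Depot-stop 1-stop 2-stop 5-stop 3-stop 4-Depot: 7+5+20+10+12+10 = 64
Depot-stop 1-stop 2-stop 5-stop 4-stop 3-Depot: 7+5+20+22+12+15 = 81
Depot-stop 1-stop 3-stop 2-stop 4-stop 5-Depot: 7+9+14+6+22+25 = 83
Depot-stop 1-stop 3-stop 2-stop 5-stop 4-Depot: 7+9+14+20+22+10 = 82
Depot-stop 1-stop 3-stop 4-stop 2-stop 5-Depot: 7+9+12+6+20+25 = 79
Depot-stop 1-stop 3-stop 4-stop 5-stop 2-Depot: 7+9+12+22+20+12 = 82
Depot-stop 1-stop 3-stop 5-stop 2-stop 4-Depot: 7+9+10+20+6+10 = 62
Depot-stop 1-stop 3-stop 5-stop 4-stop 2-Depot: 7+9+10+22+6+12 = 66
Depot-stop 1-stop 4-stop 2-stop 3-stop 5-Depot: 7+3+6+14+10+25 = 65
Depot-stop 1-stop 4-stop 2-stop 5-stop 3-Depot: 7+3+6+20+10+15 = 61
… (46 more)
The minimum is 61.
One optimal route: Depot → stop 1 → stop 4 → stop 2 → stop 5 → stop 3 → Depot (or its reverse).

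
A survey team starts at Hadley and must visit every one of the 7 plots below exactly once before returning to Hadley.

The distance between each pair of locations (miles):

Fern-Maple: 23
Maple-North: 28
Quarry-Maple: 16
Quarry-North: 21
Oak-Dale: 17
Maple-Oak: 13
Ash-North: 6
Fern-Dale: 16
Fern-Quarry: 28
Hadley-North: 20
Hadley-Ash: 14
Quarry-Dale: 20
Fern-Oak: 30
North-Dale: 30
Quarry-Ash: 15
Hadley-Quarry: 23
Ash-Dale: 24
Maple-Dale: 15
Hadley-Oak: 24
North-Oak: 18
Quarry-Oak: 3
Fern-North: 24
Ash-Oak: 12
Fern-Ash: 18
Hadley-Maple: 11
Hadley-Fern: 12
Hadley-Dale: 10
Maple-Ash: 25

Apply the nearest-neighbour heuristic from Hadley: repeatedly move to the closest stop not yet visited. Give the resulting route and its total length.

At Hadley the remaining stops are Dale 10, Maple 11, Fern 12, Ash 14, North 20, Quarry 23, Oak 24; go to Dale.
At Dale the remaining stops are Maple 15, Fern 16, Oak 17, Quarry 20, Ash 24, North 30; go to Maple.
At Maple the remaining stops are Oak 13, Quarry 16, Fern 23, Ash 25, North 28; go to Oak.
At Oak the remaining stops are Quarry 3, Ash 12, North 18, Fern 30; go to Quarry.
At Quarry the remaining stops are Ash 15, North 21, Fern 28; go to Ash.
At Ash the remaining stops are North 6, Fern 18; go to North.
At North the remaining stops are Fern 24; go to Fern.
Return Fern→Hadley: 12.
Total = 10 + 15 + 13 + 3 + 15 + 6 + 24 + 12 = 98.

Nearest-neighbour total = 98 miles; route Hadley → Dale → Maple → Oak → Quarry → Ash → North → Fern → Hadley.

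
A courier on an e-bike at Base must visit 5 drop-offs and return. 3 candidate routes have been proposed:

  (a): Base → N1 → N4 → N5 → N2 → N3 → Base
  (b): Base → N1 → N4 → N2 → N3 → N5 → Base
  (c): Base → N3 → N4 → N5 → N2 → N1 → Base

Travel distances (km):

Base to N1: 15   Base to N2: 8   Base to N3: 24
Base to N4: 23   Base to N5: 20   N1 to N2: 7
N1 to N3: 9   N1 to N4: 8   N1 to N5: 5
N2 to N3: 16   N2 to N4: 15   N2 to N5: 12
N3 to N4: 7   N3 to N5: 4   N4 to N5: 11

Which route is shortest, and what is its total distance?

Shortest is (c), total 76 km.

(a): 15 + 8 + 11 + 12 + 16 + 24 = 86
(b): 15 + 8 + 15 + 16 + 4 + 20 = 78
(c): 24 + 7 + 11 + 12 + 7 + 15 = 76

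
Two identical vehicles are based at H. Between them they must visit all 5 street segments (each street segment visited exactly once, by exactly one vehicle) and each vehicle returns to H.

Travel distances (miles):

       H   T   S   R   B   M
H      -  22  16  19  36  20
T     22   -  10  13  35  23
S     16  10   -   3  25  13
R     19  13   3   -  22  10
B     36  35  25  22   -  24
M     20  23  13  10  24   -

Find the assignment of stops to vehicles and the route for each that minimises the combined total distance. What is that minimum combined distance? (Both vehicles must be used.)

Minimum combined distance: 129 miles.

Check every non-empty split of the stops between the two vehicles; for each half take its own optimal tour:
  {T} + {S, R, B, M}: 44 + 85 = 129
  {S} + {T, R, B, M}: 32 + 101 = 133
  {T, S} + {R, B, M}: 48 + 85 = 133
  {R} + {T, S, B, M}: 38 + 101 = 139
  {T, R} + {S, B, M}: 54 + 85 = 139
  {S, R} + {T, B, M}: 38 + 101 = 139
  … (15 splits in total)
Best: vehicle 1 H → T → H = 44; vehicle 2 H → S → R → B → M → H = 85; combined 129.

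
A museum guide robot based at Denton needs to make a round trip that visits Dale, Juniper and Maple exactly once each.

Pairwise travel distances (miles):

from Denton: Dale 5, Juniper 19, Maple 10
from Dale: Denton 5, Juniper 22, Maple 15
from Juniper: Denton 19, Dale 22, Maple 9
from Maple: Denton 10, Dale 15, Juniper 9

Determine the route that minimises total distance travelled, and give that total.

46 miles — the shortest possible round trip.

There are 3 distinct closed tours to check (reversals are equivalent).
Denton-Dale-Juniper-Maple-Denton: 5+22+9+10 = 46
Denton-Dale-Maple-Juniper-Denton: 5+15+9+19 = 48
Denton-Juniper-Dale-Maple-Denton: 19+22+15+10 = 66
The minimum is 46.
One optimal route: Denton → Dale → Juniper → Maple → Denton (or its reverse).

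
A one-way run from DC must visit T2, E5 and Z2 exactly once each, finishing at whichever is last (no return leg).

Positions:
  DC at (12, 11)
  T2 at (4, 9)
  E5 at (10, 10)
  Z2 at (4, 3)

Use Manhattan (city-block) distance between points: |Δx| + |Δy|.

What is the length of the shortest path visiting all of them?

16 — the minimum one-way total.

There are 3! = 6 possible orderings.
DC→T2→E5→Z2: 10+7+13 = 30
DC→T2→Z2→E5: 10+6+13 = 29
DC→E5→T2→Z2: 3+7+6 = 16
DC→E5→Z2→T2: 3+13+6 = 22
DC→Z2→T2→E5: 16+6+7 = 29
DC→Z2→E5→T2: 16+13+7 = 36
The minimum is 16.
One shortest path: DC → E5 → T2 → Z2.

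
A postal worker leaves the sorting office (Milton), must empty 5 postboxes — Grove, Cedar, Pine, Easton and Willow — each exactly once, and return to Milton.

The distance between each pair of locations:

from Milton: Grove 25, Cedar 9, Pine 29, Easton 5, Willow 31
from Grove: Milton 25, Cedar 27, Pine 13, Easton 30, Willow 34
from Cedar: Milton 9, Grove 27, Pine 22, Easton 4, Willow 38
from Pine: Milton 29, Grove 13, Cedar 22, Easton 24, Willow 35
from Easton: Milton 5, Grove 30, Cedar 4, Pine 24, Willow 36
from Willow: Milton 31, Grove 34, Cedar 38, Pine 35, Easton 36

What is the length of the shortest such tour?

Minimum total distance: 109.

Milton - Grove - Cedar - Pine - Easton - Willow - Milton: 25+27+22+24+36+31 = 165
Milton - Grove - Cedar - Pine - Willow - Easton - Milton: 25+27+22+35+36+5 = 150
Milton - Grove - Cedar - Easton - Pine - Willow - Milton: 25+27+4+24+35+31 = 146
Milton - Grove - Cedar - Easton - Willow - Pine - Milton: 25+27+4+36+35+29 = 156
Milton - Grove - Cedar - Willow - Pine - Easton - Milton: 25+27+38+35+24+5 = 154
Milton - Grove - Cedar - Willow - Easton - Pine - Milton: 25+27+38+36+24+29 = 179
Milton - Grove - Pine - Cedar - Easton - Willow - Milton: 25+13+22+4+36+31 = 131
Milton - Grove - Pine - Cedar - Willow - Easton - Milton: 25+13+22+38+36+5 = 139
Milton - Grove - Pine - Easton - Cedar - Willow - Milton: 25+13+24+4+38+31 = 135
Milton - Grove - Pine - Easton - Willow - Cedar - Milton: 25+13+24+36+38+9 = 145
Milton - Grove - Pine - Willow - Cedar - Easton - Milton: 25+13+35+38+4+5 = 120
Milton - Grove - Pine - Willow - Easton - Cedar - Milton: 25+13+35+36+4+9 = 122
Milton - Grove - Easton - Cedar - Pine - Willow - Milton: 25+30+4+22+35+31 = 147
Milton - Grove - Easton - Cedar - Willow - Pine - Milton: 25+30+4+38+35+29 = 161
… (46 more)
Milton - Easton - Cedar - Pine - Grove - Willow - Milton: 5+4+22+13+34+31 = 109  ← best
The minimum is 109.
One optimal route: Milton → Easton → Cedar → Pine → Grove → Willow → Milton (or its reverse).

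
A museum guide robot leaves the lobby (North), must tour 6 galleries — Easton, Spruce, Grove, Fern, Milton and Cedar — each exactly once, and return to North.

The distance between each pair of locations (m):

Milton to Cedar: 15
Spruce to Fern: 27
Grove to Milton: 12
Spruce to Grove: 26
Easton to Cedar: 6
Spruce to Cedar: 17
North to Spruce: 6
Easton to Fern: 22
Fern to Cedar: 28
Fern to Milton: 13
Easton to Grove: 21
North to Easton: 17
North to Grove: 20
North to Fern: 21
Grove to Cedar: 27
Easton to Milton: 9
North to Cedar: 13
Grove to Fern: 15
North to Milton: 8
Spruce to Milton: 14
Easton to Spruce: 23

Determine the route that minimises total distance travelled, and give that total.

Shortest round trip = 86 m.

North → Easton → Spruce → Grove → Fern → Milton → Cedar → North: 17+23+26+15+13+15+13 = 122
North → Easton → Spruce → Grove → Fern → Cedar → Milton → North: 17+23+26+15+28+15+8 = 132
North → Easton → Spruce → Grove → Milton → Fern → Cedar → North: 17+23+26+12+13+28+13 = 132
North → Easton → Spruce → Grove → Milton → Cedar → Fern → North: 17+23+26+12+15+28+21 = 142
North → Easton → Spruce → Grove → Cedar → Fern → Milton → North: 17+23+26+27+28+13+8 = 142
North → Easton → Spruce → Grove → Cedar → Milton → Fern → North: 17+23+26+27+15+13+21 = 142
North → Easton → Spruce → Fern → Grove → Milton → Cedar → North: 17+23+27+15+12+15+13 = 122
North → Easton → Spruce → Fern → Grove → Cedar → Milton → North: 17+23+27+15+27+15+8 = 132
… (352 more)
North → Spruce → Cedar → Easton → Grove → Fern → Milton → North: 6+17+6+21+15+13+8 = 86  ← best
The minimum is 86.
One optimal route: North → Spruce → Cedar → Easton → Grove → Fern → Milton → North (or its reverse).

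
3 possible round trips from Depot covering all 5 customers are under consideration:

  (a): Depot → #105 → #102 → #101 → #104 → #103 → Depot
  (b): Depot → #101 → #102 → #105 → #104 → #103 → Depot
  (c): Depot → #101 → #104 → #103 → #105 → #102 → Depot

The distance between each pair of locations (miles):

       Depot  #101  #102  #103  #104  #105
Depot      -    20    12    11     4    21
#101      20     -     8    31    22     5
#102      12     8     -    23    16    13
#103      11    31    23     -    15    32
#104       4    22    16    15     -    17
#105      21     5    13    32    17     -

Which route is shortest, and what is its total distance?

(a): 21 + 13 + 8 + 22 + 15 + 11 = 90
(b): 20 + 8 + 13 + 17 + 15 + 11 = 84
(c): 20 + 22 + 15 + 32 + 13 + 12 = 114

Shortest is (b), total 84 miles.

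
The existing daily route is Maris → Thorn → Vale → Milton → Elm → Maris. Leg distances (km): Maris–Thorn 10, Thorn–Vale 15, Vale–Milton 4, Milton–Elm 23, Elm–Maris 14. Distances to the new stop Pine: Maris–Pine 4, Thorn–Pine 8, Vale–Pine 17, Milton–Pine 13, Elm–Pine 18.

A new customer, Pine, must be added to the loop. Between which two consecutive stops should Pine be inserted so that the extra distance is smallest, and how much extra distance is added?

+2 km — insert Pine between Maris and Thorn.

Insertion cost between consecutive stops i–j is d(i,Pine) + d(Pine,j) − d(i,j):
  between Maris and Thorn: 4 + 8 − 10 = 2
  between Thorn and Vale: 8 + 17 − 15 = 10
  between Vale and Milton: 17 + 13 − 4 = 26
  between Milton and Elm: 13 + 18 − 23 = 8
  between Elm and Maris: 18 + 4 − 14 = 8
Cheapest insertion is between Maris and Thorn, adding 2.
New total = 66 + 2 = 68.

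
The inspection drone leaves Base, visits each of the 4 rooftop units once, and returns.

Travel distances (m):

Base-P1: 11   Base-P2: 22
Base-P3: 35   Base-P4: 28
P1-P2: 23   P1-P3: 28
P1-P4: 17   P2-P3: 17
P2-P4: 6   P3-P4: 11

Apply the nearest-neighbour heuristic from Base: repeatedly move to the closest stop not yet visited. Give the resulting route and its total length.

86 m along Base → P1 → P4 → P2 → P3 → Base.

At Base the remaining stops are P1 11, P2 22, P4 28, P3 35; go to P1.
At P1 the remaining stops are P4 17, P2 23, P3 28; go to P4.
At P4 the remaining stops are P2 6, P3 11; go to P2.
At P2 the remaining stops are P3 17; go to P3.
Return P3→Base: 35.
Total = 11 + 17 + 6 + 17 + 35 = 86.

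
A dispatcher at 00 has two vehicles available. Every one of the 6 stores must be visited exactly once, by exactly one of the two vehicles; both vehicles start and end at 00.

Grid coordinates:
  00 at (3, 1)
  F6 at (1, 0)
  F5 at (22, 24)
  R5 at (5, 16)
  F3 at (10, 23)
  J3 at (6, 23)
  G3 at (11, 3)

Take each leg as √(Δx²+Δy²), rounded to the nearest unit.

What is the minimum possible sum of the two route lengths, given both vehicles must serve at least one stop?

Minimum combined distance: 74.

There are 2^5 − 1 = 31 ways to divide the 6 stops into two non-empty groups. For each, the best each vehicle can do is its own shortest tour through its group:
  {F6} + {F5, R5, F3, J3, G3}: 4 + 70 = 74
  {F5} + {F6, R5, F3, J3, G3}: 60 + 57 = 117
  {F6, F5} + {R5, F3, J3, G3}: 64 + 54 = 118
  {R5} + {F6, F5, F3, J3, G3}: 30 + 74 = 104
  {F6, R5} + {F5, F3, J3, G3}: 33 + 70 = 103
  {F5, R5} + {F6, F3, J3, G3}: 64 + 58 = 122
  … (31 splits in total)
Best: vehicle 1 00 → F6 → 00 = 4; vehicle 2 00 → R5 → J3 → F3 → F5 → G3 → 00 = 70; combined 74.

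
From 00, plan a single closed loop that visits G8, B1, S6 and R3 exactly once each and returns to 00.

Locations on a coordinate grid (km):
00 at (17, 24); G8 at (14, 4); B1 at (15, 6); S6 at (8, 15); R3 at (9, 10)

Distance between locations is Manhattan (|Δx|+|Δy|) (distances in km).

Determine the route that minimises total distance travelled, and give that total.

With 4 stops there are 4!/2 = 12 distinct round trips (a route and its reverse cost the same).
00 → G8 → B1 → S6 → R3 → 00: 23+3+16+6+22 = 70
00 → G8 → B1 → R3 → S6 → 00: 23+3+10+6+18 = 60
00 → G8 → S6 → B1 → R3 → 00: 23+17+16+10+22 = 88
00 → G8 → S6 → R3 → B1 → 00: 23+17+6+10+20 = 76
00 → G8 → R3 → B1 → S6 → 00: 23+11+10+16+18 = 78
00 → G8 → R3 → S6 → B1 → 00: 23+11+6+16+20 = 76
00 → B1 → G8 → S6 → R3 → 00: 20+3+17+6+22 = 68
00 → B1 → G8 → R3 → S6 → 00: 20+3+11+6+18 = 58
00 → B1 → S6 → G8 → R3 → 00: 20+16+17+11+22 = 86
00 → B1 → R3 → G8 → S6 → 00: 20+10+11+17+18 = 76
00 → S6 → G8 → B1 → R3 → 00: 18+17+3+10+22 = 70
00 → S6 → B1 → G8 → R3 → 00: 18+16+3+11+22 = 70
The minimum is 58.
One optimal route: 00 → B1 → G8 → R3 → S6 → 00 (or its reverse).

Minimum total distance: 58 km.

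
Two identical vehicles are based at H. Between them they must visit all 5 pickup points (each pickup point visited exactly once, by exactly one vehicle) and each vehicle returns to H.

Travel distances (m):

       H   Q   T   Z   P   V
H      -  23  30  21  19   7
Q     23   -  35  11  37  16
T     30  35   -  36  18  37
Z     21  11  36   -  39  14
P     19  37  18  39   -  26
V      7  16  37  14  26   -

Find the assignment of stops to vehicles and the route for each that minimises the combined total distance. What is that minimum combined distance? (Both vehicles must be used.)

118 m — the smallest possible combined total.

Check every non-empty split of the stops between the two vehicles; for each half take its own optimal tour:
  {Q} + {T, Z, P, V}: 46 + 94 = 140
  {T} + {Q, Z, P, V}: 60 + 88 = 148
  {Q, T} + {Z, P, V}: 88 + 79 = 167
  {Z} + {Q, T, P, V}: 42 + 95 = 137
  {Q, Z} + {T, P, V}: 55 + 81 = 136
  {T, Z} + {Q, P, V}: 87 + 79 = 166
  … (15 splits in total)
  {Q, T, Z, P} + {V}: 104 + 14 = 118  ← best
Best: vehicle 1 H → Z → Q → T → P → H = 104; vehicle 2 H → V → H = 14; combined 118.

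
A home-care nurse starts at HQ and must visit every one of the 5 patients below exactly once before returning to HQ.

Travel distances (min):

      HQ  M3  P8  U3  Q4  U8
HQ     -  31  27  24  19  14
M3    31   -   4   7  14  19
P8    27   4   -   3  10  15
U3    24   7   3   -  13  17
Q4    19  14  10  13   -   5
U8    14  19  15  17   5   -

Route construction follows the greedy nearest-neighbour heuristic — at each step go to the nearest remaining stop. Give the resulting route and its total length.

From HQ: distances to unvisited — U8=14, Q4=19, U3=24, P8=27, M3=31. Nearest is U8 (14).
From U8: distances to unvisited — Q4=5, P8=15, U3=17, M3=19. Nearest is Q4 (5).
From Q4: distances to unvisited — P8=10, U3=13, M3=14. Nearest is P8 (10).
From P8: distances to unvisited — U3=3, M3=4. Nearest is U3 (3).
From U3: distances to unvisited — M3=7. Nearest is M3 (7).
Return M3→HQ: 31.
Total = 14 + 5 + 10 + 3 + 7 + 31 = 70.

70 min along HQ → U8 → Q4 → P8 → U3 → M3 → HQ.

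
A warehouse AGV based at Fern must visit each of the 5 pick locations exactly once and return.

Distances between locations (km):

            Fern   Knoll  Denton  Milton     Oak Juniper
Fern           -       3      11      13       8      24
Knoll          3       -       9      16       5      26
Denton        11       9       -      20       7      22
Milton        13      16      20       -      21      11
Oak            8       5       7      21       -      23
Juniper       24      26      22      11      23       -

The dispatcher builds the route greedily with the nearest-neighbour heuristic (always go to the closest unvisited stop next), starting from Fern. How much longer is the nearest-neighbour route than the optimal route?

From Fern: Knoll=3, Oak=8, Denton=11, Milton=13, Juniper=24 → choose Knoll (3).
From Knoll: Oak=5, Denton=9, Milton=16, Juniper=26 → choose Oak (5).
From Oak: Denton=7, Milton=21, Juniper=23 → choose Denton (7).
From Denton: Milton=20, Juniper=22 → choose Milton (20).
From Milton: Juniper=11 → choose Juniper (11).
NN route Fern → Knoll → Oak → Denton → Milton → Juniper → Fern costs 70.
Optimal: Fern → Knoll → Oak → Denton → Juniper → Milton → Fern costs 61 (by enumerating all 60 distinct tours).
Excess = 70 − 61 = 9.

The nearest-neighbour route is 9 km longer than optimal.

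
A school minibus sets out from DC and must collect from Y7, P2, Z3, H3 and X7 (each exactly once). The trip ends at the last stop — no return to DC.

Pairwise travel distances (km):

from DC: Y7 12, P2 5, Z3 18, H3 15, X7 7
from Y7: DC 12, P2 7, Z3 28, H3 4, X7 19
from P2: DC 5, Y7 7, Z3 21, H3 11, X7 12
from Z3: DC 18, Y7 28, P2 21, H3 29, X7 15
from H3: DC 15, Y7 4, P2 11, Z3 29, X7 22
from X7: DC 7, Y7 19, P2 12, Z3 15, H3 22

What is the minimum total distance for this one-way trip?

There are 5! = 120 possible orderings.
DC→Y7→P2→Z3→H3→X7: 12+7+21+29+22 = 91
DC→Y7→P2→Z3→X7→H3: 12+7+21+15+22 = 77
DC→Y7→P2→H3→Z3→X7: 12+7+11+29+15 = 74
DC→Y7→P2→H3→X7→Z3: 12+7+11+22+15 = 67
DC→Y7→P2→X7→Z3→H3: 12+7+12+15+29 = 75
DC→Y7→P2→X7→H3→Z3: 12+7+12+22+29 = 82
DC→Y7→Z3→P2→H3→X7: 12+28+21+11+22 = 94
DC→Y7→Z3→P2→X7→H3: 12+28+21+12+22 = 95
DC→Y7→Z3→H3→P2→X7: 12+28+29+11+12 = 92
DC→Y7→Z3→H3→X7→P2: 12+28+29+22+12 = 103
DC→Y7→Z3→X7→P2→H3: 12+28+15+12+11 = 78
DC→Y7→Z3→X7→H3→P2: 12+28+15+22+11 = 88
DC→Y7→H3→P2→Z3→X7: 12+4+11+21+15 = 63
DC→Y7→H3→P2→X7→Z3: 12+4+11+12+15 = 54
… (106 more)
DC→P2→Y7→H3→X7→Z3: 5+7+4+22+15 = 53  ← best
The minimum is 53.
One shortest path: DC → P2 → Y7 → H3 → X7 → Z3.

Minimum one-way distance = 53 km.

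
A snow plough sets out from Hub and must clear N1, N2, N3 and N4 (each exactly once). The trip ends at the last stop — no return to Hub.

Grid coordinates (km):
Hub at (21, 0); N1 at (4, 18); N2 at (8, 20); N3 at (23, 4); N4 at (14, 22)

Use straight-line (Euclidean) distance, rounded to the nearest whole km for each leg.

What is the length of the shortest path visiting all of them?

There are 4! = 24 possible orderings.
Hub - N1 - N2 - N3 - N4: 25+4+22+20 = 71
Hub - N1 - N2 - N4 - N3: 25+4+6+20 = 55
Hub - N1 - N3 - N2 - N4: 25+24+22+6 = 77
Hub - N1 - N3 - N4 - N2: 25+24+20+6 = 75
Hub - N1 - N4 - N2 - N3: 25+11+6+22 = 64
Hub - N1 - N4 - N3 - N2: 25+11+20+22 = 78
Hub - N2 - N1 - N3 - N4: 24+4+24+20 = 72
Hub - N2 - N1 - N4 - N3: 24+4+11+20 = 59
Hub - N2 - N3 - N1 - N4: 24+22+24+11 = 81
Hub - N2 - N3 - N4 - N1: 24+22+20+11 = 77
Hub - N2 - N4 - N1 - N3: 24+6+11+24 = 65
Hub - N2 - N4 - N3 - N1: 24+6+20+24 = 74
Hub - N3 - N1 - N2 - N4: 4+24+4+6 = 38
Hub - N3 - N1 - N4 - N2: 4+24+11+6 = 45
… (10 more)
Hub - N3 - N4 - N2 - N1: 4+20+6+4 = 34  ← best
The minimum is 34.
One shortest path: Hub → N3 → N4 → N2 → N1.

34 km — the minimum one-way total.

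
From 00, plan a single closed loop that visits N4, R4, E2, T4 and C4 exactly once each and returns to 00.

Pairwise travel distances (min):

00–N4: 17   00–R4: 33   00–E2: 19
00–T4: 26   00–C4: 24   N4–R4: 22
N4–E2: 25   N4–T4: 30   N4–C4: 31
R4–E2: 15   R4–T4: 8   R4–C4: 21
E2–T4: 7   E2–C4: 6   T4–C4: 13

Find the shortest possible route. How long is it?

00-N4-R4-E2-T4-C4-00: 17+22+15+7+13+24 = 98
00-N4-R4-E2-C4-T4-00: 17+22+15+6+13+26 = 99
00-N4-R4-T4-E2-C4-00: 17+22+8+7+6+24 = 84
00-N4-R4-T4-C4-E2-00: 17+22+8+13+6+19 = 85
00-N4-R4-C4-E2-T4-00: 17+22+21+6+7+26 = 99
00-N4-R4-C4-T4-E2-00: 17+22+21+13+7+19 = 99
00-N4-E2-R4-T4-C4-00: 17+25+15+8+13+24 = 102
00-N4-E2-R4-C4-T4-00: 17+25+15+21+13+26 = 117
00-N4-E2-T4-R4-C4-00: 17+25+7+8+21+24 = 102
00-N4-E2-T4-C4-R4-00: 17+25+7+13+21+33 = 116
00-N4-E2-C4-R4-T4-00: 17+25+6+21+8+26 = 103
00-N4-E2-C4-T4-R4-00: 17+25+6+13+8+33 = 102
00-N4-T4-R4-E2-C4-00: 17+30+8+15+6+24 = 100
00-N4-T4-R4-C4-E2-00: 17+30+8+21+6+19 = 101
… (46 more)
The minimum is 84.
One optimal route: 00 → N4 → R4 → T4 → E2 → C4 → 00 (or its reverse).

84 min — the shortest possible round trip.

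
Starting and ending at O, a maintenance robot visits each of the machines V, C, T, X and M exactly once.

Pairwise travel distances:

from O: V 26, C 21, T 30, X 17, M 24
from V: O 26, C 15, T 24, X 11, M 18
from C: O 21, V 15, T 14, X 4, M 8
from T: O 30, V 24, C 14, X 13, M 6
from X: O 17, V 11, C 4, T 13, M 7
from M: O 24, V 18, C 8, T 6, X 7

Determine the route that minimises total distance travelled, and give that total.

With 5 stops there are 5!/2 = 60 distinct round trips (a route and its reverse cost the same).
O→V→C→T→X→M→O: 26+15+14+13+7+24 = 99
O→V→C→T→M→X→O: 26+15+14+6+7+17 = 85
O→V→C→X→T→M→O: 26+15+4+13+6+24 = 88
O→V→C→X→M→T→O: 26+15+4+7+6+30 = 88
O→V→C→M→T→X→O: 26+15+8+6+13+17 = 85
O→V→C→M→X→T→O: 26+15+8+7+13+30 = 99
O→V→T→C→X→M→O: 26+24+14+4+7+24 = 99
O→V→T→C→M→X→O: 26+24+14+8+7+17 = 96
O→V→T→X→C→M→O: 26+24+13+4+8+24 = 99
O→V→T→X→M→C→O: 26+24+13+7+8+21 = 99
O→V→T→M→C→X→O: 26+24+6+8+4+17 = 85
O→V→T→M→X→C→O: 26+24+6+7+4+21 = 88
O→V→X→C→T→M→O: 26+11+4+14+6+24 = 85
O→V→X→C→M→T→O: 26+11+4+8+6+30 = 85
… (46 more)
The minimum is 85.
One optimal route: O → V → C → T → M → X → O (or its reverse).

85 — the shortest possible round trip.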